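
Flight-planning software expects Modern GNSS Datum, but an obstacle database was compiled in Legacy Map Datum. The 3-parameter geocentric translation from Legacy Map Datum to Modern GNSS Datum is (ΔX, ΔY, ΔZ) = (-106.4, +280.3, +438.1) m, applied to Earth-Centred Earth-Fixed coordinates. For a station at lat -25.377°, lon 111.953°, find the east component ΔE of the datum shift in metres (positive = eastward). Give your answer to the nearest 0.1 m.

ΔE = -6.1 m

The local east axis at (φ, λ) is (−sin λ, cos λ, 0), so ΔE = −sin(111.953°)·(-106.4) + cos(111.953°)·280.3 = -6.10 m.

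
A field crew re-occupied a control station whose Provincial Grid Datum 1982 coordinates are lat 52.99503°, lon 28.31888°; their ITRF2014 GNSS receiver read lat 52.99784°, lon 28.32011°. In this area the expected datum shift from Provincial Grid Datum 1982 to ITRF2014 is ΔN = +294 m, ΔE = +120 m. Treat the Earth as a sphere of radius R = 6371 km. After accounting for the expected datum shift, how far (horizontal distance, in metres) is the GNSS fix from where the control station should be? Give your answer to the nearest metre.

Observed coordinate differences: Δφ = +0.00281°, Δλ = +0.00123°.
Converting to metres (1° lat = 111195 m, cos φ = 0.601884): observed ΔN = 312.5 m, observed ΔE = 82.3 m.
Subtracting the expected shift leaves a residual of 312.5 − (294) = 18.5 m north and 82.3 − (120) = -37.7 m east.
Residual distance = √(18.5² + (-37.7)²) = 42.0 m.

42 m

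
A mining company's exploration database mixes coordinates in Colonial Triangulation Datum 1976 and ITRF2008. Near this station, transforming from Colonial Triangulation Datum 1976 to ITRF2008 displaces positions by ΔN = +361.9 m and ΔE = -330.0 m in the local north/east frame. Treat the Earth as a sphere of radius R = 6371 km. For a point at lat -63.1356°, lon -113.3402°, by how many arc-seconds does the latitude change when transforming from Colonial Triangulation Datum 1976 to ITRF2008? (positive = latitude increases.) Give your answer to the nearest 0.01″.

On a sphere of radius R, 1 rad of latitude = R, so Δφ = ΔN / R = 361.9 / 6371000 = 5.6804e-05 rad = 11.717″.

Δφ = 11.72″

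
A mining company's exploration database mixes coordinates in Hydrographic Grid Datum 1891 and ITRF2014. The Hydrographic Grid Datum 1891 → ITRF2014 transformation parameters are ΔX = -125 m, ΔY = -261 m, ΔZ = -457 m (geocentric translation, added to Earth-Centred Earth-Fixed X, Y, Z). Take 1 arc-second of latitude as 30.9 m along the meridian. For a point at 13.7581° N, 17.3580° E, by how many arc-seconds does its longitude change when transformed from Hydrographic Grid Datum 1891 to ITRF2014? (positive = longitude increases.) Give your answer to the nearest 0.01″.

Δλ = -7.06″

sin φ = 0.237823, cos φ = 0.971308, sin λ = 0.298341, cos λ = 0.954459.
East component: ΔE = −sin λ·ΔX + cos λ·ΔY = −(0.298341)(-125) + (0.954459)(-261) = -211.82 m.
1° of latitude spans 3600 × 30.90 = 111240 m; at latitude φ, 1° of longitude spans that × cos φ = 108048.4 m, so Δλ = -211.82 / 108048.4 × 3600 = -7.058″.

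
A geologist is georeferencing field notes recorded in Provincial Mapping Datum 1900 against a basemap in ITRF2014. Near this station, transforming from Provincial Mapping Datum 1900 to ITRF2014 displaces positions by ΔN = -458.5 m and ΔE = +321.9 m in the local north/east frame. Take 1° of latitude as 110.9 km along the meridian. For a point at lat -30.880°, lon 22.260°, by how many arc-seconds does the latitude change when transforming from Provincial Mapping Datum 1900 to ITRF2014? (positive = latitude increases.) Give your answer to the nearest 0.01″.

1° of latitude = 110.9 km, so Δφ = -458.5 / 110900 = -0.0041344° = -14.884″.

Δφ = -14.88″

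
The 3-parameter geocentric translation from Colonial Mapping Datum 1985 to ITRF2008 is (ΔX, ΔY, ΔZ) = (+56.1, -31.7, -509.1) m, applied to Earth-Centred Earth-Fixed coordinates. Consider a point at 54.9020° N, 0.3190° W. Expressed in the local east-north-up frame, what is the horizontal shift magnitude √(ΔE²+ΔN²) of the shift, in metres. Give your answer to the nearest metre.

340 m

At φ = 54.9020°, λ = -0.3190°: sin φ = 0.818170, cos φ = 0.574977, sin λ = -0.005568, cos λ = 0.999985.
ΔE = −sin λ·ΔX + cos λ·ΔY = −(-0.005568)·(56.1) + (0.999985)·(-31.7) = -31.39 m.
ΔN = −sin φ cos λ·ΔX − sin φ sin λ·ΔY + cos φ·ΔZ = −(0.818170)(0.999985)(56.1) − (0.818170)(-0.005568)(-31.7) + (0.574977)(-509.1) = -338.76 m.
Horizontal magnitude = √(ΔE² + ΔN²) = √((-31.39)² + (-338.76)²) = 340.21 m.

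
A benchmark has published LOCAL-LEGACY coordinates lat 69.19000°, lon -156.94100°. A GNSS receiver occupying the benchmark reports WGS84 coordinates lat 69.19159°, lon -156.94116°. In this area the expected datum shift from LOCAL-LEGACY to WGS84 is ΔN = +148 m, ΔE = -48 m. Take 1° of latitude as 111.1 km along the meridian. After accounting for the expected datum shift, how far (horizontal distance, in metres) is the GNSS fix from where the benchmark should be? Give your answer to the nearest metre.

Observed coordinate differences: Δφ = +0.00159°, Δλ = -0.00016°.
Converting to metres (1° lat = 111100 m, cos φ = 0.355270): observed ΔN = 176.6 m, observed ΔE = -6.3 m.
Subtracting the expected shift leaves a residual of 176.6 − (148) = 28.6 m north and -6.3 − (-48) = 41.7 m east.
Residual distance = √(28.6² + 41.7²) = 50.6 m.

51 m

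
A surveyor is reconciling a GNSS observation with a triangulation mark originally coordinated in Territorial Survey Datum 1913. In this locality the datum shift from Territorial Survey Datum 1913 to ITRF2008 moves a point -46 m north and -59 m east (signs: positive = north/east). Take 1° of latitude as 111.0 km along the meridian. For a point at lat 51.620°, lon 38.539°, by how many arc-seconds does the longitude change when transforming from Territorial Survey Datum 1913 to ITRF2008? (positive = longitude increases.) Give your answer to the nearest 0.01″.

At latitude 51.620°, cos φ = 0.620874.
1° of longitude at this latitude = 111.0 × cos φ = 68.92 km, so Δλ = -59.0 / 68917.0 = -0.0008561° = -3.082″.

Δλ = -3.08″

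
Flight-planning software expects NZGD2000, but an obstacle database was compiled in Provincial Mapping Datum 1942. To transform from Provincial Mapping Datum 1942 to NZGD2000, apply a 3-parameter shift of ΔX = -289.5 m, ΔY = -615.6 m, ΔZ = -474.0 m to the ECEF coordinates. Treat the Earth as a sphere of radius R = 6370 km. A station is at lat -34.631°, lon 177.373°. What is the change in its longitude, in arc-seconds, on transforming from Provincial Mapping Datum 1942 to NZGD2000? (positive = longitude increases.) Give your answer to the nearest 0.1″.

Δλ = 24.7″

sin φ = -0.568289, cos φ = 0.822829, sin λ = 0.045834, cos λ = -0.998949.
East component: ΔE = −sin λ·ΔX + cos λ·ΔY = −(0.045834)(-289.5) + (-0.998949)(-615.6) = 628.22 m.
1° of latitude spans πR/180 = 111177 m; at latitude φ, 1° of longitude spans that × cos φ = 91480.1 m, so Δλ = 628.22 / 91480.1 × 3600 = 24.722″.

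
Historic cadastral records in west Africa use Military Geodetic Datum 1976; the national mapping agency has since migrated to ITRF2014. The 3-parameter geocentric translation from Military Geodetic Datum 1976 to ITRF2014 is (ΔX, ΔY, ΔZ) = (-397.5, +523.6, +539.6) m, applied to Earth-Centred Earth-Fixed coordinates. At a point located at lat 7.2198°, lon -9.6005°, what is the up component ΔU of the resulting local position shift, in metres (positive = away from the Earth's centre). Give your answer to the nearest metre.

ΔU = -408 m

The local up (radial) axis is (cos φ cos λ, cos φ sin λ, sin φ), giving ΔU = -388.825 − 86.632 + 67.815 = -407.64 m.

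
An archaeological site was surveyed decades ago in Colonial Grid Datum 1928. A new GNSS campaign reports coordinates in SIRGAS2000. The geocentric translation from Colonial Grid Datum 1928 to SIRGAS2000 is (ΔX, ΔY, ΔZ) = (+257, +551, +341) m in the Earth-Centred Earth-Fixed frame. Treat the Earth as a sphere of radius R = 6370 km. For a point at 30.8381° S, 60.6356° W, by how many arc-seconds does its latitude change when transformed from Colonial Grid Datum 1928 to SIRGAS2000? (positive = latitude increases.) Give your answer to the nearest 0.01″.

sin φ = -0.512614, cos φ = 0.858619, sin λ = -0.871519, cos λ = 0.490362.
North component: ΔN = −sin φ cos λ·ΔX − sin φ sin λ·ΔY + cos φ·ΔZ = −(-0.512614)(0.490362)(257) − (-0.512614)(-0.871519)(551) + (0.858619)(341) = 111.23 m.
1° of latitude spans πR/180 = 111177 m, so Δφ = 111.23 / 111177 × 3600 = 3.602″.

Δφ = 3.60″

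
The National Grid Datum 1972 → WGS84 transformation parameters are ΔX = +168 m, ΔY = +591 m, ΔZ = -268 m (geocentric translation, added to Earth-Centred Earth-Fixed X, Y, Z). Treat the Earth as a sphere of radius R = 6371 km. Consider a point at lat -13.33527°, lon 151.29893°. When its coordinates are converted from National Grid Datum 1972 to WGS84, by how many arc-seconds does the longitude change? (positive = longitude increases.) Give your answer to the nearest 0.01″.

sin φ = -0.230649, cos φ = 0.973037, sin λ = 0.480240, cos λ = -0.877137.
East component: ΔE = −sin λ·ΔX + cos λ·ΔY = −(0.480240)(168) + (-0.877137)(591) = -599.07 m.
1° of latitude spans πR/180 = 111195 m; at latitude φ, 1° of longitude spans that × cos φ = 108196.8 m, so Δλ = -599.07 / 108196.8 × 3600 = -19.933″.

Δλ = -19.93″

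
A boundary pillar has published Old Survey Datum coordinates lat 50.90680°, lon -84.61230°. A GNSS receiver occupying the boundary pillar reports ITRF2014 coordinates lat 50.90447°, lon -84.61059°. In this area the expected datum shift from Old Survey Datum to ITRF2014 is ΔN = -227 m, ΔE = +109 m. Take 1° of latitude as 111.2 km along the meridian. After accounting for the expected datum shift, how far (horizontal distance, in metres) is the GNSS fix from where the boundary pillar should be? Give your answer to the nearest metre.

Observed coordinate differences: Δφ = -0.00233°, Δλ = +0.00171°.
Converting to metres (1° lat = 111200 m, cos φ = 0.630584): observed ΔN = -259.1 m, observed ΔE = 119.9 m.
Subtracting the expected shift leaves a residual of -259.1 − (-227) = -32.1 m north and 119.9 − (109) = 10.9 m east.
Residual distance = √((-32.1)² + 10.9²) = 33.9 m.

34 m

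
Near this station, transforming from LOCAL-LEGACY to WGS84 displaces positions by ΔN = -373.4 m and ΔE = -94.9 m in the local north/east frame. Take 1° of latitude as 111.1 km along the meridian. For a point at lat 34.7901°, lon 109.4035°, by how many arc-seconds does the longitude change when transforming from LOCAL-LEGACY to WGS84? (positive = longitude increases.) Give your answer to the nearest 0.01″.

Δλ = -3.74″

At latitude 34.7901°, cos φ = 0.821248.
1° of longitude at this latitude = 111.1 × cos φ = 91.24 km, so Δλ = -94.9 / 91240.6 = -0.0010401° = -3.744″.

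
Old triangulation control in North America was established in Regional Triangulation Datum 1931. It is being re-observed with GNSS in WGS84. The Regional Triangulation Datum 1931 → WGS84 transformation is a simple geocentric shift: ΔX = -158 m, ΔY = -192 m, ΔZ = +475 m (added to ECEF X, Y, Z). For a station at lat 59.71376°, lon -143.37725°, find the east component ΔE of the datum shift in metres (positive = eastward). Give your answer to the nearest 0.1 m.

The local east axis at (φ, λ) is (−sin λ, cos λ, 0), so ΔE = −sin(-143.37725°)·(-158) + cos(-143.37725°)·(-192) = 59.84 m.

ΔE = 59.8 m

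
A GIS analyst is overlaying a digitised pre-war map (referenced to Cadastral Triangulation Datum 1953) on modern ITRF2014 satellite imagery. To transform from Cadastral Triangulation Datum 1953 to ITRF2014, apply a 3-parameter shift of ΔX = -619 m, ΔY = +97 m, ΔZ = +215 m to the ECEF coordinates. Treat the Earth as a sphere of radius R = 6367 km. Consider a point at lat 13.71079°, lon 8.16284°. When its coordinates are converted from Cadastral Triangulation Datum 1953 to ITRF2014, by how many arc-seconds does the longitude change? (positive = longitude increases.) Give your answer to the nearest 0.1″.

sin φ = 0.237021, cos φ = 0.971505, sin λ = 0.141987, cos λ = 0.989869.
East component: ΔE = −sin λ·ΔX + cos λ·ΔY = −(0.141987)(-619) + (0.989869)(97) = 183.91 m.
1° of latitude spans πR/180 = 111125 m; at latitude φ, 1° of longitude spans that × cos φ = 107958.5 m, so Δλ = 183.91 / 107958.5 × 3600 = 6.133″.

Δλ = 6.1″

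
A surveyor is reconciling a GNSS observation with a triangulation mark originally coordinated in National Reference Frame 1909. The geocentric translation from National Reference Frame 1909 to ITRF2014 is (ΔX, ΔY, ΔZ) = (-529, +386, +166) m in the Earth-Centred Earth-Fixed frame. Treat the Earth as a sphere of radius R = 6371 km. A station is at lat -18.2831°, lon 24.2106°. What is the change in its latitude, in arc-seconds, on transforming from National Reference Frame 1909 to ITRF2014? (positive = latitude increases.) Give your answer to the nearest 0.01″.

Δφ = 1.81″

sin φ = -0.313712, cos φ = 0.949518, sin λ = 0.410092, cos λ = 0.912044.
North component: ΔN = −sin φ cos λ·ΔX − sin φ sin λ·ΔY + cos φ·ΔZ = −(-0.313712)(0.912044)(-529) − (-0.313712)(0.410092)(386) + (0.949518)(166) = 55.92 m.
1° of latitude spans πR/180 = 111195 m, so Δφ = 55.92 / 111195 × 3600 = 1.811″.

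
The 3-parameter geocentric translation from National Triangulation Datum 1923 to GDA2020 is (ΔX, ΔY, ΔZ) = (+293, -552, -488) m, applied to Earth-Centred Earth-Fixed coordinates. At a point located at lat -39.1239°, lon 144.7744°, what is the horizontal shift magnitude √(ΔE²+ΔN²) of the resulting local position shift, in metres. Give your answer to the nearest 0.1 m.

The local east axis at (φ, λ) is (−sin λ, cos λ, 0), so ΔE = −sin(144.7744°)·293 + cos(144.7744°)·(-552) = 281.92 m.
The local north axis is (−sin φ cos λ, −sin φ sin λ, cos φ), giving ΔN = -151.028 − 200.905 − 378.582 = -730.52 m.
Horizontal magnitude = √(ΔE² + ΔN²) = √(281.92² + (-730.52)²) = 783.03 m.

783.0 m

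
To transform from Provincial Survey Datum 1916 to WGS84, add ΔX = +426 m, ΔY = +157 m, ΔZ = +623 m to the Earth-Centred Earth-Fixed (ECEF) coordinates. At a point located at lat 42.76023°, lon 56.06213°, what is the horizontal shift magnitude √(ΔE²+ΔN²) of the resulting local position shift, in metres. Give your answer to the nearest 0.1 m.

The local east axis at (φ, λ) is (−sin λ, cos λ, 0), so ΔE = −sin(56.06213°)·426 + cos(56.06213°)·157 = -265.78 m.
The local north axis is (−sin φ cos λ, −sin φ sin λ, cos φ), giving ΔN = -161.472 − 88.434 + 457.407 = 207.50 m.
Horizontal magnitude = √(ΔE² + ΔN²) = √((-265.78)² + 207.50²) = 337.18 m.

337.2 m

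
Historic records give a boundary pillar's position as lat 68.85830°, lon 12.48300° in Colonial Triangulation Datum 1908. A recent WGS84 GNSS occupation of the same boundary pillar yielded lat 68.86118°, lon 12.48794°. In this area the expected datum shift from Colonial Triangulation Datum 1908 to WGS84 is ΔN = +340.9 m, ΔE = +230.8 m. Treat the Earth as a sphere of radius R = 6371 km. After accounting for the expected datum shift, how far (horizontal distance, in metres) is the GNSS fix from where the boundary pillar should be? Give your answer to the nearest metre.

39 m

Observed coordinate differences: Δφ = +0.00288°, Δλ = +0.00494°.
Converting to metres (1° lat = 111195 m, cos φ = 0.360676): observed ΔN = 320.2 m, observed ΔE = 198.1 m.
Subtracting the expected shift leaves a residual of 320.2 − (340.9) = -20.7 m north and 198.1 − (230.8) = -32.7 m east.
Residual distance = √((-20.7)² + (-32.7)²) = 38.7 m.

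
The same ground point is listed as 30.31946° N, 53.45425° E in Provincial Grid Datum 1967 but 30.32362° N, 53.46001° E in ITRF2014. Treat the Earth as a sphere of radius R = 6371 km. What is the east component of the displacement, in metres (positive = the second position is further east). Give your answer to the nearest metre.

Δφ = 30.32362° − 30.31946° = +0.00416°; Δλ = 53.46001° − 53.45425° = +0.00576°.
1° along a meridian = πR/180 = 111195 m.
ΔN = Δφ × 111195 = 462.6 m; ΔE = Δλ × 111195 × cos(30.31946°) = +0.00576 × 111195 × 0.863224 = 552.9 m.

ΔE = 553 m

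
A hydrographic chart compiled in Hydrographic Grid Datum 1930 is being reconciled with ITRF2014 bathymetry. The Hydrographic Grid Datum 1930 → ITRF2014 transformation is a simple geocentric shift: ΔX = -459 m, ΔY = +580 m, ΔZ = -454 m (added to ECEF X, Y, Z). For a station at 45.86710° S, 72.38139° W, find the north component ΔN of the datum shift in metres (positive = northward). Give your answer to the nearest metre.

ΔN = -813 m

The local north axis is (−sin φ cos λ, −sin φ sin λ, cos φ), giving ΔN = -99.714 − 396.755 − 316.132 = -812.60 m.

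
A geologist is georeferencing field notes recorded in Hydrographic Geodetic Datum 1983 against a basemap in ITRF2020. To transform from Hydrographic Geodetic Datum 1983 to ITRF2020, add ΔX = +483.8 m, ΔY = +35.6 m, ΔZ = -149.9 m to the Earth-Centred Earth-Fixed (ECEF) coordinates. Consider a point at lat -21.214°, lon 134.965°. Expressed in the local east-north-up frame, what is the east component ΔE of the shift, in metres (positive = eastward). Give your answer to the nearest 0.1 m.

ΔE = -367.5 m

The local east axis at (φ, λ) is (−sin λ, cos λ, 0), so ΔE = −sin(134.965°)·483.8 + cos(134.965°)·35.6 = -367.46 m.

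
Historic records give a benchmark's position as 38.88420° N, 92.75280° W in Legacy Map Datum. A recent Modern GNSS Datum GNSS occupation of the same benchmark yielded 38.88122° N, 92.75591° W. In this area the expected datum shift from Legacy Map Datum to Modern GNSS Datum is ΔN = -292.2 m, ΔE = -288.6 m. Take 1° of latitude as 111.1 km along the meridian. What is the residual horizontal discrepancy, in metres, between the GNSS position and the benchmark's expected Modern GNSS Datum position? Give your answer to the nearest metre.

Observed coordinate differences: Δφ = -0.00298°, Δλ = -0.00311°.
Converting to metres (1° lat = 111100 m, cos φ = 0.778416): observed ΔN = -331.1 m, observed ΔE = -269.0 m.
Subtracting the expected shift leaves a residual of -331.1 − (-292.2) = -38.9 m north and -269.0 − (-288.6) = 19.6 m east.
Residual distance = √((-38.9)² + 19.6²) = 43.6 m.

44 m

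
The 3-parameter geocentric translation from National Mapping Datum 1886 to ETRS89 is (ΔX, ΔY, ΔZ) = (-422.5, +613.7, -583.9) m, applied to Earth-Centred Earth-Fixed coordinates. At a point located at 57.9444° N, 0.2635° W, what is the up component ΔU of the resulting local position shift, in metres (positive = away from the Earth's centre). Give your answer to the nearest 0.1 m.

The local up (radial) axis is (cos φ cos λ, cos φ sin λ, sin φ), giving ΔU = -224.236 − 1.498 − 494.875 = -720.61 m.

ΔU = -720.6 m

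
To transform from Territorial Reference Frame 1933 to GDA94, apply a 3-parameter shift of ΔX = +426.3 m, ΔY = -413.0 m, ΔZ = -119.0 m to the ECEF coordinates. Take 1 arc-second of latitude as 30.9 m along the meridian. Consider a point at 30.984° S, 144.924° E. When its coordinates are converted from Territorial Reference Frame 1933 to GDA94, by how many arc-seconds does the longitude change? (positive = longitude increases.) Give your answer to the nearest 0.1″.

Δλ = 3.5″

sin φ = -0.514799, cos φ = 0.857311, sin λ = 0.574662, cos λ = -0.818391.
East component: ΔE = −sin λ·ΔX + cos λ·ΔY = −(0.574662)(426.3) + (-0.818391)(-413.0) = 93.02 m.
1° of latitude spans 3600 × 30.90 = 111240 m; at latitude φ, 1° of longitude spans that × cos φ = 95367.3 m, so Δλ = 93.02 / 95367.3 × 3600 = 3.511″.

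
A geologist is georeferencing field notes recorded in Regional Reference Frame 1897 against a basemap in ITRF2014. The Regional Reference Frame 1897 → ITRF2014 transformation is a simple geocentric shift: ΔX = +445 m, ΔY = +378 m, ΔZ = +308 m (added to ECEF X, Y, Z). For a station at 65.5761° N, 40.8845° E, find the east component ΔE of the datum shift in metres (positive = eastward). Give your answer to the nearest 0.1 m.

ΔE = -5.5 m

At φ = 65.5761°, λ = 40.8845°: sin φ = 0.910511, cos φ = 0.413484, sin λ = 0.654536, cos λ = 0.756031.
ΔE = −sin λ·ΔX + cos λ·ΔY = −(0.654536)·(445) + (0.756031)·(378) = -5.49 m.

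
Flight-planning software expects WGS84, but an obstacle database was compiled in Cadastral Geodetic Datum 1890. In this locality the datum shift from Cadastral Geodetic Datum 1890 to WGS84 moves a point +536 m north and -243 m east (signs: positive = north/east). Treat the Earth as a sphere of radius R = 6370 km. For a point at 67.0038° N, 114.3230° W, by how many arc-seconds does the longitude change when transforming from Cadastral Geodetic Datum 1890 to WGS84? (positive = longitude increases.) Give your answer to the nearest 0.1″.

At latitude 67.0038°, cos φ = 0.390670.
One radian of longitude at latitude φ spans R cos φ, so Δλ = ΔE / (R cos φ) = -243.0 / (6370000 × 0.390670) = -9.7647e-05 rad = -20.141″.

Δλ = -20.1″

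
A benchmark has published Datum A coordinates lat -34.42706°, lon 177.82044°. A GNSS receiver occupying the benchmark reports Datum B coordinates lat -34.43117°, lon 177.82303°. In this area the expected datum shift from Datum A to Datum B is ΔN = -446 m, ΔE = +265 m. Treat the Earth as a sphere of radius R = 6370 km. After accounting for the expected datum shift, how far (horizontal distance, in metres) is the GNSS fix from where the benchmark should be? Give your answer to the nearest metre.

Observed coordinate differences: Δφ = -0.00411°, Δλ = +0.00259°.
Converting to metres (1° lat = 111177 m, cos φ = 0.824847): observed ΔN = -456.9 m, observed ΔE = 237.5 m.
Subtracting the expected shift leaves a residual of -456.9 − (-446) = -10.9 m north and 237.5 − (265) = -27.5 m east.
Residual distance = √((-10.9)² + (-27.5)²) = 29.6 m.

30 m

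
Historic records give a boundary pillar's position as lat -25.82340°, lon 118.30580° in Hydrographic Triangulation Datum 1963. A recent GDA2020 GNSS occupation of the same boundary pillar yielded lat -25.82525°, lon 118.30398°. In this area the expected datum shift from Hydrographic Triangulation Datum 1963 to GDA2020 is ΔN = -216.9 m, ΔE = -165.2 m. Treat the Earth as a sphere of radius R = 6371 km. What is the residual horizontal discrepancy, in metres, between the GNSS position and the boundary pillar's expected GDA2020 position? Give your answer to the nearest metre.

20 m

Observed coordinate differences: Δφ = -0.00185°, Δλ = -0.00182°.
Converting to metres (1° lat = 111195 m, cos φ = 0.900141): observed ΔN = -205.7 m, observed ΔE = -182.2 m.
Subtracting the expected shift leaves a residual of -205.7 − (-216.9) = 11.2 m north and -182.2 − (-165.2) = -17.0 m east.
Residual distance = √(11.2² + (-17.0)²) = 20.3 m.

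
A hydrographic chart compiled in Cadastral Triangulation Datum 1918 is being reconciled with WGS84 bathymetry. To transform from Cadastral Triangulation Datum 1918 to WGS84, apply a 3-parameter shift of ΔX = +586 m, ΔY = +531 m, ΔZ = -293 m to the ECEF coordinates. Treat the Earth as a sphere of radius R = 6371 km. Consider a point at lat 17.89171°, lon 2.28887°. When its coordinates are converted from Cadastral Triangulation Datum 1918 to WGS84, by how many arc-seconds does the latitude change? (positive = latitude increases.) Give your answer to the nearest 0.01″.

sin φ = 0.307219, cos φ = 0.951639, sin λ = 0.039938, cos λ = 0.999202.
North component: ΔN = −sin φ cos λ·ΔX − sin φ sin λ·ΔY + cos φ·ΔZ = −(0.307219)(0.999202)(586) − (0.307219)(0.039938)(531) + (0.951639)(-293) = -465.23 m.
1° of latitude spans πR/180 = 111195 m, so Δφ = -465.23 / 111195 × 3600 = -15.062″.

Δφ = -15.06″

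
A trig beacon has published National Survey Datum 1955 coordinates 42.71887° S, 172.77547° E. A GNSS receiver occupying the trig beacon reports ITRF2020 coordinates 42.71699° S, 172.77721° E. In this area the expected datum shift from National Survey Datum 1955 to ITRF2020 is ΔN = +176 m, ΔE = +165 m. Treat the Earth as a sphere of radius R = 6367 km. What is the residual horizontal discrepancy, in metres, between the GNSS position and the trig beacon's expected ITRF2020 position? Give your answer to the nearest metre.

Observed coordinate differences: Δφ = +0.00188°, Δλ = +0.00174°.
Converting to metres (1° lat = 111125 m, cos φ = 0.734691): observed ΔN = 208.9 m, observed ΔE = 142.1 m.
Subtracting the expected shift leaves a residual of 208.9 − (176) = 32.9 m north and 142.1 − (165) = -22.9 m east.
Residual distance = √(32.9² + (-22.9)²) = 40.1 m.

40 m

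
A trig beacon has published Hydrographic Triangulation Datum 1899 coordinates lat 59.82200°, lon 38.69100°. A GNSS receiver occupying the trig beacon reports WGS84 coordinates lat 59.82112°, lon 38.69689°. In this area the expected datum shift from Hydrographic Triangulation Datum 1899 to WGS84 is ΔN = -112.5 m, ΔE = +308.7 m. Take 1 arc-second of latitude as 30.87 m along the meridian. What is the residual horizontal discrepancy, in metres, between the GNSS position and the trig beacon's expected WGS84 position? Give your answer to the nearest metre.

25 m

Observed coordinate differences: Δφ = -0.00088°, Δλ = +0.00589°.
Converting to metres (1° lat = 111132 m, cos φ = 0.502688): observed ΔN = -97.8 m, observed ΔE = 329.0 m.
Subtracting the expected shift leaves a residual of -97.8 − (-112.5) = 14.7 m north and 329.0 − (308.7) = 20.3 m east.
Residual distance = √(14.7² + 20.3²) = 25.1 m.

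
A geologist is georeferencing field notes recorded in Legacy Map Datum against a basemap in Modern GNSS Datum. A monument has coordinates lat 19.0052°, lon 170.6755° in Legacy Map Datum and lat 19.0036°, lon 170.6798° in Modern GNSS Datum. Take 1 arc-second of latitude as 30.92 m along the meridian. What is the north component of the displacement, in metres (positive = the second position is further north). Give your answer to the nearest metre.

ΔN = -178 m

Δφ = 19.0036° − 19.0052° = -0.0016°; Δλ = 170.6798° − 170.6755° = +0.0043°.
1° of latitude = 3600 × 30.92 = 111312 m.
ΔN = Δφ × 111312 = -178.1 m; ΔE = Δλ × 111312 × cos(19.0052°) = +0.0043 × 111312 × 0.945489 = 452.6 m.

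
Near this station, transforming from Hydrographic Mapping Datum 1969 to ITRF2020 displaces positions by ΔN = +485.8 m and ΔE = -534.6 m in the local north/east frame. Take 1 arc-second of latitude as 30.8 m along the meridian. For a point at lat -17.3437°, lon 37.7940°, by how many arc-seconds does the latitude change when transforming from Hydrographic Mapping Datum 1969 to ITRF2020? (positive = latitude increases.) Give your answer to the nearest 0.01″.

1″ of latitude = 30.80 m, so Δφ = 485.8 / 30.80 = 15.773″.

Δφ = 15.77″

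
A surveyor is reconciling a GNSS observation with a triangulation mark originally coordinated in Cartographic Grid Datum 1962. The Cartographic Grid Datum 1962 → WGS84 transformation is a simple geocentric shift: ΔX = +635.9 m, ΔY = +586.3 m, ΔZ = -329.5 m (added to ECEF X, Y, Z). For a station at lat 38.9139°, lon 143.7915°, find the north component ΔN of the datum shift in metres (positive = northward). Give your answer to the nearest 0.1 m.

At φ = 38.9139°, λ = 143.7915°: sin φ = 0.628152, cos φ = 0.778091, sin λ = 0.590725, cos λ = -0.806873.
ΔN = −sin φ cos λ·ΔX − sin φ sin λ·ΔY + cos φ·ΔZ = −(0.628152)(-0.806873)(635.9) − (0.628152)(0.590725)(586.3) + (0.778091)(-329.5) = -151.64 m.

ΔN = -151.6 m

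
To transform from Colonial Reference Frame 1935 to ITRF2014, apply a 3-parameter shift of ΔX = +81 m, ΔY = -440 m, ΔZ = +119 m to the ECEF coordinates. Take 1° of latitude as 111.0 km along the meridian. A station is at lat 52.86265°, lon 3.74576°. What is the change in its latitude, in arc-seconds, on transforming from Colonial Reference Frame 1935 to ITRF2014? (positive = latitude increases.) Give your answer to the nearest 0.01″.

sin φ = 0.797191, cos φ = 0.603728, sin λ = 0.065329, cos λ = 0.997864.
North component: ΔN = −sin φ cos λ·ΔX − sin φ sin λ·ΔY + cos φ·ΔZ = −(0.797191)(0.997864)(81) − (0.797191)(0.065329)(-440) + (0.603728)(119) = 30.32 m.
1° of latitude spans 111000 m, so Δφ = 30.32 / 111000 × 3600 = 0.983″.

Δφ = 0.98″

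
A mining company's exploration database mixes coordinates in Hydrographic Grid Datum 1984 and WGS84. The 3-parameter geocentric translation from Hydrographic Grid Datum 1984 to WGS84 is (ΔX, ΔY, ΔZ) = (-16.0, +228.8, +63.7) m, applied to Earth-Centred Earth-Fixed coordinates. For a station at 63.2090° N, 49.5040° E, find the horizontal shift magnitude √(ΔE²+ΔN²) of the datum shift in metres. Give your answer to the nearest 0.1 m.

199.0 m

At φ = 63.2090°, λ = 49.5040°: sin φ = 0.892657, cos φ = 0.450737, sin λ = 0.760451, cos λ = 0.649395.
ΔE = −sin λ·ΔX + cos λ·ΔY = −(0.760451)·(-16.0) + (0.649395)·(228.8) = 160.75 m.
ΔN = −sin φ cos λ·ΔX − sin φ sin λ·ΔY + cos φ·ΔZ = −(0.892657)(0.649395)(-16.0) − (0.892657)(0.760451)(228.8) + (0.450737)(63.7) = -117.33 m.
Horizontal magnitude = √(ΔE² + ΔN²) = √(160.75² + (-117.33)²) = 199.01 m.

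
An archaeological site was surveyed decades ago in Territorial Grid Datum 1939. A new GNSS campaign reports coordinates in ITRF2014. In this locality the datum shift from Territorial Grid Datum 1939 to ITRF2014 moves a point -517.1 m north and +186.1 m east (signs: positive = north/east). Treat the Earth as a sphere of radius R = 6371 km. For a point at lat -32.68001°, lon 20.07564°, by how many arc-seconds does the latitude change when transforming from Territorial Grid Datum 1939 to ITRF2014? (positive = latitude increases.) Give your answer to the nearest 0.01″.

On a sphere of radius R, 1 rad of latitude = R, so Δφ = ΔN / R = -517.1 / 6371000 = -8.1165e-05 rad = -16.741″.

Δφ = -16.74″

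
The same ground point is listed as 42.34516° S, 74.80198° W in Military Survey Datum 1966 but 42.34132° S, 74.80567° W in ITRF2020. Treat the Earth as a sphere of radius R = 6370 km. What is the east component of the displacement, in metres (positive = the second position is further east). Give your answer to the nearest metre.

ΔE = -303 m

Δφ = -42.34132° − -42.34516° = +0.00384°; Δλ = -74.80567° − -74.80198° = -0.00369°.
1° along a meridian = πR/180 = 111177 m.
ΔN = Δφ × 111177 = 426.9 m; ΔE = Δλ × 111177 × cos(-42.34516°) = -0.00369 × 111177 × 0.739100 = -303.2 m.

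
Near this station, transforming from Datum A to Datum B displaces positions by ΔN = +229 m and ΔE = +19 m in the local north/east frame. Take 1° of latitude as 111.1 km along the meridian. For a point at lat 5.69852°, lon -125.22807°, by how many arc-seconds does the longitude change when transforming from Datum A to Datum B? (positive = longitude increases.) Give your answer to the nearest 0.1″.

At latitude 5.69852°, cos φ = 0.995058.
1° of longitude at this latitude = 111.1 × cos φ = 110.55 km, so Δλ = 19.0 / 110551.0 = 0.0001719° = 0.619″.

Δλ = 0.6″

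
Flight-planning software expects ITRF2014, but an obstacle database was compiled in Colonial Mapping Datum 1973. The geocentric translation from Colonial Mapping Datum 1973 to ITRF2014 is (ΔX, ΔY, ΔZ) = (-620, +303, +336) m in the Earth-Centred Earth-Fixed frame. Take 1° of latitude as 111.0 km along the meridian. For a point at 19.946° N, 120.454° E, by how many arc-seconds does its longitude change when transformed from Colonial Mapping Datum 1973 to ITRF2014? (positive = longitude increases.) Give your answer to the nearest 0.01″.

Δλ = 13.14″

sin φ = 0.341134, cos φ = 0.940015, sin λ = 0.862036, cos λ = -0.506846.
East component: ΔE = −sin λ·ΔX + cos λ·ΔY = −(0.862036)(-620) + (-0.506846)(303) = 380.89 m.
1° of latitude spans 111000 m; at latitude φ, 1° of longitude spans that × cos φ = 104341.6 m, so Δλ = 380.89 / 104341.6 × 3600 = 13.141″.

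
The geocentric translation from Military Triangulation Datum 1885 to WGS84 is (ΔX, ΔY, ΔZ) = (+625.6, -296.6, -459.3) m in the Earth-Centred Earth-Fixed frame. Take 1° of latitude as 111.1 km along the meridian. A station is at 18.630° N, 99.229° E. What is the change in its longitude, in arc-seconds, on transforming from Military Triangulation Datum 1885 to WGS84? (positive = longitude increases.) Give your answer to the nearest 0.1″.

sin φ = 0.319456, cos φ = 0.947601, sin λ = 0.987055, cos λ = -0.160381.
East component: ΔE = −sin λ·ΔX + cos λ·ΔY = −(0.987055)(625.6) + (-0.160381)(-296.6) = -569.93 m.
1° of latitude spans 111100 m; at latitude φ, 1° of longitude spans that × cos φ = 105278.5 m, so Δλ = -569.93 / 105278.5 × 3600 = -19.489″.

Δλ = -19.5″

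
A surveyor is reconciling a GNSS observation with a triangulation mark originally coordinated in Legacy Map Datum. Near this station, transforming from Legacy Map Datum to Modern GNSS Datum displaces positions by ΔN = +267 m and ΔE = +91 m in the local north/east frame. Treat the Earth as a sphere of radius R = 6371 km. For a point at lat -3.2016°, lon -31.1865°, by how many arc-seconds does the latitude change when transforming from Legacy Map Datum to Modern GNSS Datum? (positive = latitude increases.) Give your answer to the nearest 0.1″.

On a sphere of radius R, 1 rad of latitude = R, so Δφ = ΔN / R = 267.0 / 6371000 = 4.1909e-05 rad = 8.644″.

Δφ = 8.6″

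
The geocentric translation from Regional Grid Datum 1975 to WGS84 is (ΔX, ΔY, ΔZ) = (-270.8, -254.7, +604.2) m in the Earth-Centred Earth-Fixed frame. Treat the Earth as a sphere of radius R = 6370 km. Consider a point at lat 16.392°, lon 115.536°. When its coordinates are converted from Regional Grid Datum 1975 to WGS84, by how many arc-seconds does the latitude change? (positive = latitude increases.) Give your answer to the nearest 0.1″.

sin φ = 0.282208, cos φ = 0.959353, sin λ = 0.902315, cos λ = -0.431078.
North component: ΔN = −sin φ cos λ·ΔX − sin φ sin λ·ΔY + cos φ·ΔZ = −(0.282208)(-0.431078)(-270.8) − (0.282208)(0.902315)(-254.7) + (0.959353)(604.2) = 611.55 m.
1° of latitude spans πR/180 = 111177 m, so Δφ = 611.55 / 111177 × 3600 = 19.803″.

Δφ = 19.8″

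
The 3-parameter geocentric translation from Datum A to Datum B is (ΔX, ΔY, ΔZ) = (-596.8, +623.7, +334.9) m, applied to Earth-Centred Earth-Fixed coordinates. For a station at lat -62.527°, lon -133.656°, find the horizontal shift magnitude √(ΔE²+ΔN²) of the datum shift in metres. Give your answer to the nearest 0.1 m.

870.6 m

At φ = -62.527°, λ = -133.656°: sin φ = -0.887228, cos φ = 0.461331, sin λ = -0.723497, cos λ = -0.690327.
ΔE = −sin λ·ΔX + cos λ·ΔY = −(-0.723497)·(-596.8) + (-0.690327)·(623.7) = -862.34 m.
ΔN = −sin φ cos λ·ΔX − sin φ sin λ·ΔY + cos φ·ΔZ = −(-0.887228)(-0.690327)(-596.8) − (-0.887228)(-0.723497)(623.7) + (0.461331)(334.9) = 119.67 m.
Horizontal magnitude = √(ΔE² + ΔN²) = √((-862.34)² + 119.67²) = 870.60 m.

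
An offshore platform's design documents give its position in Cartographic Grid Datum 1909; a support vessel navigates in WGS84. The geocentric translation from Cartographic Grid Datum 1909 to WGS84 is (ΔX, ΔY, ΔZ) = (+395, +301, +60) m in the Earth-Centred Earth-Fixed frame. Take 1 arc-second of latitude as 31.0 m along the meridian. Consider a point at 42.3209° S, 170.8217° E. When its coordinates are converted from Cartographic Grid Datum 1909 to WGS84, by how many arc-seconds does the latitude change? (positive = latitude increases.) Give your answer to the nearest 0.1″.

Δφ = -6.0″

sin φ = -0.673282, cos φ = 0.739386, sin λ = 0.159507, cos λ = -0.987197.
North component: ΔN = −sin φ cos λ·ΔX − sin φ sin λ·ΔY + cos φ·ΔZ = −(-0.673282)(-0.987197)(395) − (-0.673282)(0.159507)(301) + (0.739386)(60) = -185.85 m.
1° of latitude spans 3600 × 31.00 = 111600 m, so Δφ = -185.85 / 111600 × 3600 = -5.995″.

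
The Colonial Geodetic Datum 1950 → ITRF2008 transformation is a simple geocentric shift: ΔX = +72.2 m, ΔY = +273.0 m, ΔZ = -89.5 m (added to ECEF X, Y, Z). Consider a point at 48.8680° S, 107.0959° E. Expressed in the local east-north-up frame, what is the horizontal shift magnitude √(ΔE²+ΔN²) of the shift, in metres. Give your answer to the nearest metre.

193 m

At φ = -48.8680°, λ = 107.0959°: sin φ = -0.753196, cos φ = 0.657796, sin λ = 0.955814, cos λ = -0.293972.
ΔE = −sin λ·ΔX + cos λ·ΔY = −(0.955814)·(72.2) + (-0.293972)·(273.0) = -149.26 m.
ΔN = −sin φ cos λ·ΔX − sin φ sin λ·ΔY + cos φ·ΔZ = −(-0.753196)(-0.293972)(72.2) − (-0.753196)(0.955814)(273.0) + (0.657796)(-89.5) = 121.68 m.
Horizontal magnitude = √(ΔE² + ΔN²) = √((-149.26)² + 121.68²) = 192.58 m.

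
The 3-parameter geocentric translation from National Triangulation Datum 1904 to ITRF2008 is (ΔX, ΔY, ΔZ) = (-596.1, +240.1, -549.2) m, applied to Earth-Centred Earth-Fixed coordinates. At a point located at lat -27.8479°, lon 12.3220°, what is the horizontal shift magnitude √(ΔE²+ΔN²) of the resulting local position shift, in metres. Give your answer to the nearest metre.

818 m

The local east axis at (φ, λ) is (−sin λ, cos λ, 0), so ΔE = −sin(12.3220°)·(-596.1) + cos(12.3220°)·240.1 = 361.78 m.
The local north axis is (−sin φ cos λ, −sin φ sin λ, cos φ), giving ΔN = -272.039 + 23.935 − 485.598 = -733.70 m.
Horizontal magnitude = √(ΔE² + ΔN²) = √(361.78² + (-733.70)²) = 818.05 m.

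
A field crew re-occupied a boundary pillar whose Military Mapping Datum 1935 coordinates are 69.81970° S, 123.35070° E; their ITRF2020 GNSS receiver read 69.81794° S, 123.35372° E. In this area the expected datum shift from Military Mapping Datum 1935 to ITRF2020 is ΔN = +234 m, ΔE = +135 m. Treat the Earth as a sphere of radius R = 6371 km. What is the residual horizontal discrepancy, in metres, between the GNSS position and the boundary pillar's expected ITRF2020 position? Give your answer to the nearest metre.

Observed coordinate differences: Δφ = +0.00176°, Δλ = +0.00302°.
Converting to metres (1° lat = 111195 m, cos φ = 0.344975): observed ΔN = 195.7 m, observed ΔE = 115.8 m.
Subtracting the expected shift leaves a residual of 195.7 − (234) = -38.3 m north and 115.8 − (135) = -19.2 m east.
Residual distance = √((-38.3)² + (-19.2)²) = 42.8 m.

43 m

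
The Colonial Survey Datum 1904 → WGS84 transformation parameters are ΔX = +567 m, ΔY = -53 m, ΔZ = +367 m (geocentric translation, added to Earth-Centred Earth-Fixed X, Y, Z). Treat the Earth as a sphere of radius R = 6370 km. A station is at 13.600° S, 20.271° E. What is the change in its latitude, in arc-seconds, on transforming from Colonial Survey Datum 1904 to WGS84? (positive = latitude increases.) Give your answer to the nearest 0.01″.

sin φ = -0.235142, cos φ = 0.971961, sin λ = 0.346461, cos λ = 0.938064.
North component: ΔN = −sin φ cos λ·ΔX − sin φ sin λ·ΔY + cos φ·ΔZ = −(-0.235142)(0.938064)(567) − (-0.235142)(0.346461)(-53) + (0.971961)(367) = 477.46 m.
1° of latitude spans πR/180 = 111177 m, so Δφ = 477.46 / 111177 × 3600 = 15.460″.

Δφ = 15.46″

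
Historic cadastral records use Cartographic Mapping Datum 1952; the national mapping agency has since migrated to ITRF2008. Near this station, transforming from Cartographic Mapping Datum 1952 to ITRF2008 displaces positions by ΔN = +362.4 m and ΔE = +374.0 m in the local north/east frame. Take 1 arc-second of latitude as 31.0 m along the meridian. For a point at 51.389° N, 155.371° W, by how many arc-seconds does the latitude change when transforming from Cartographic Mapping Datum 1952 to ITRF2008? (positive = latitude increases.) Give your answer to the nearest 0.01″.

Δφ = 11.69″

1″ of latitude = 31.00 m, so Δφ = 362.4 / 31.00 = 11.690″.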